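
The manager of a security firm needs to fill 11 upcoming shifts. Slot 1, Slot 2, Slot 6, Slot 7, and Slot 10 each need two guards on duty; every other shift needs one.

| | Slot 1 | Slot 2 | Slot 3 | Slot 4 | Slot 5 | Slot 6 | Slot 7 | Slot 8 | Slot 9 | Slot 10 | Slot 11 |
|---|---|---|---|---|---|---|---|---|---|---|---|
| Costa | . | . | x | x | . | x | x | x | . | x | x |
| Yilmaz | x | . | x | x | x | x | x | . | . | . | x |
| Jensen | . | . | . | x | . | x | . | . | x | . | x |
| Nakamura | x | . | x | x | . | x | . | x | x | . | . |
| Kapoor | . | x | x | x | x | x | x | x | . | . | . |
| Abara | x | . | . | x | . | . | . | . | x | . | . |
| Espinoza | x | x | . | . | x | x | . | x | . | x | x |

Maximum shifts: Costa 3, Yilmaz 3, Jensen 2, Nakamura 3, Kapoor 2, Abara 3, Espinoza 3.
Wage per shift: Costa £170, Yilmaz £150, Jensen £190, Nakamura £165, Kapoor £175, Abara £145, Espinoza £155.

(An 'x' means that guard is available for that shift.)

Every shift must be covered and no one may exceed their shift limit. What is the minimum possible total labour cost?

Slot 2 can only be covered by Kapoor and Espinoza, so that assignment is forced.
Slot 10 can only be covered by Costa and Espinoza, so that assignment is forced.
Picking the cheapest available guard for each shift independently would cost £2470, but that ignores the shift limits.
An optimal schedule: Slot 1→Abara+Nakamura, Slot 2→Espinoza+Kapoor, Slot 3→Yilmaz, Slot 4→Abara, Slot 5→Yilmaz, Slot 6→Nakamura+Costa, Slot 7→Yilmaz+Costa, Slot 8→Nakamura, Slot 9→Abara, Slot 10→Espinoza+Costa, Slot 11→Espinoza.
Total: 145 + 165 + 155 + 175 + 150 + 145 + 150 + 165 + 170 + 150 + 170 + 165 + 145 + 155 + 170 + 155 = £2530.

£2530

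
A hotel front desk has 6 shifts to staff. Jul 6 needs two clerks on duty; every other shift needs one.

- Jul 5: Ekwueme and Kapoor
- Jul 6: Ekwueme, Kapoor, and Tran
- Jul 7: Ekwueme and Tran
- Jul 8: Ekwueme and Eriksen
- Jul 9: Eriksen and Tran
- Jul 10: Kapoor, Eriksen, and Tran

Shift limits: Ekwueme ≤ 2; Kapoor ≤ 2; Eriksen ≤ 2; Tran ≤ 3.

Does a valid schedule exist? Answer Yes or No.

One valid schedule: Jul 5→Ekwueme, Jul 6→Kapoor+Tran, Jul 7→Ekwueme, Jul 8→Eriksen, Jul 9→Eriksen, Jul 10→Kapoor.
Loads: Ekwueme 2/2, Kapoor 2/2, Eriksen 2/2, Tran 1/3 — all within limits.

Yes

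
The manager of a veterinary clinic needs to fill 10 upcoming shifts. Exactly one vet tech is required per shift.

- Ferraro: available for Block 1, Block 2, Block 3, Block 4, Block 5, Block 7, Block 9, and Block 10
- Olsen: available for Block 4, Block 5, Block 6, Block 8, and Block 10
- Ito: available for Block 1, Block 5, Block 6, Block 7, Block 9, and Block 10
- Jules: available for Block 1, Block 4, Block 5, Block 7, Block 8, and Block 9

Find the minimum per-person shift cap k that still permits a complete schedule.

With 4 vet techs and 10 worker-slots to fill, someone must work at least ⌈10/4⌉ = 3 shifts, so k ≥ 3.
k = 3 works: Block 1→Ferraro, Block 2→Ferraro, Block 3→Ferraro, Block 4→Olsen, Block 5→Jules, Block 6→Olsen, Block 7→Ito, Block 8→Olsen, Block 9→Ito, Block 10→Ito.
Loads: Ferraro 3, Olsen 3, Ito 3, Jules 1 — all ≤ 3.

3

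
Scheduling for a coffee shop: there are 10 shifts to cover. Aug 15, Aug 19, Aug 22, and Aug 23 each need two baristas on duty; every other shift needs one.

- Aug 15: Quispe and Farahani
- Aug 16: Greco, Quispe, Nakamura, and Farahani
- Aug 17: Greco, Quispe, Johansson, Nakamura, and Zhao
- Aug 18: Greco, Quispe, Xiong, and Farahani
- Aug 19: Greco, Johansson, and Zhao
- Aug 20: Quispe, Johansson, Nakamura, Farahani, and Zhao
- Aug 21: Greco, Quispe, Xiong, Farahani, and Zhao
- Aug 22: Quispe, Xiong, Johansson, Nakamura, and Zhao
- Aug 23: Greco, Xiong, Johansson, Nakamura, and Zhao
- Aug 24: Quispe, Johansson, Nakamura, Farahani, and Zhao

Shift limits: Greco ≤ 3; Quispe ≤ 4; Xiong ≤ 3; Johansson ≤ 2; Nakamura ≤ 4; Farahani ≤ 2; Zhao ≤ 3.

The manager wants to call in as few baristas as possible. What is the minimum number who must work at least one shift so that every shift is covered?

14 slots to fill and no one can take more than 4, so at least ⌈14/4⌉ = 4 baristas are needed.
No set of 4 baristas can cover every shift (each such set leaves at least one shift with no one available or exceeds a cap).
Greco, Quispe, Xiong, Johansson, and Farahani alone can cover everything: Aug 15→Quispe+Farahani, Aug 16→Greco, Aug 17→Greco, Aug 18→Xiong, Aug 19→Greco+Johansson, Aug 20→Quispe, Aug 21→Farahani, Aug 22→Quispe+Xiong, Aug 23→Xiong+Johansson, Aug 24→Quispe.

5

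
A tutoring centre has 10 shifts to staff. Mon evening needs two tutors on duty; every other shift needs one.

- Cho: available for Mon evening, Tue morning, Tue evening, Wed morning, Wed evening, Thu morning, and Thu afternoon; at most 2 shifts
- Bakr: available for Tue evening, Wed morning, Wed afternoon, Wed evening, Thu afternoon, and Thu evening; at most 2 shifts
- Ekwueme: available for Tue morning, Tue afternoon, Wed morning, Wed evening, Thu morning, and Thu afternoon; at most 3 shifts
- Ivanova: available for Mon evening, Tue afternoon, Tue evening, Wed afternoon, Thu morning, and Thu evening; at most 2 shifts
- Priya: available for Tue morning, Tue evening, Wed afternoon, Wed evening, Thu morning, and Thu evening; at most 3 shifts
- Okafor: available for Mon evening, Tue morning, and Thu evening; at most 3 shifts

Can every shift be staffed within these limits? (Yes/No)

Yes

One valid schedule: Mon evening→Cho+Ivanova, Tue morning→Ekwueme, Tue afternoon→Ekwueme, Tue evening→Ivanova, Wed morning→Cho, Wed afternoon→Bakr, Wed evening→Ekwueme, Thu morning→Priya, Thu afternoon→Bakr, Thu evening→Priya.
Loads: Cho 2/2, Bakr 2/2, Ekwueme 3/3, Ivanova 2/2, Priya 2/3, Okafor 0/3 — all within limits.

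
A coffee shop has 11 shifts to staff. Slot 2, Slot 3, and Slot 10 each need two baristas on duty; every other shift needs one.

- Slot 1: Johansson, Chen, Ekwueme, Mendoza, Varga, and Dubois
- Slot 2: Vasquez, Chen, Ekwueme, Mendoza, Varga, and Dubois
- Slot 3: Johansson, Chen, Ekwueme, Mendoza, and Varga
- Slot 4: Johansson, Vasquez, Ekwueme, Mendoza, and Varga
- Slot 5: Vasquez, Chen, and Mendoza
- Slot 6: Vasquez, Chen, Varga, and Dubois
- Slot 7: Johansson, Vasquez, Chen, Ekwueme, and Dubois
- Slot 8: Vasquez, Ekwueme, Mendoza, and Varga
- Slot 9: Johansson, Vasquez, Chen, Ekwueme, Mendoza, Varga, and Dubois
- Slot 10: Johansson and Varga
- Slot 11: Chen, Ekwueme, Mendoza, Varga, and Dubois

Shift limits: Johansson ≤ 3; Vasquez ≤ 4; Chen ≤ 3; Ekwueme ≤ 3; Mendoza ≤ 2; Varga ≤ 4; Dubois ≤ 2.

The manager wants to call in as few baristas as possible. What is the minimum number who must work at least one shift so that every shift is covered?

14 slots to fill and no one can take more than 4, so at least ⌈14/4⌉ = 4 baristas are needed.
Johansson, Vasquez, Chen, and Varga alone can cover everything: Slot 1→Johansson, Slot 2→Vasquez+Chen, Slot 3→Johansson+Chen, Slot 4→Varga, Slot 5→Vasquez, Slot 6→Varga, Slot 7→Vasquez, Slot 8→Vasquez, Slot 9→Varga, Slot 10→Johansson+Varga, Slot 11→Chen.

4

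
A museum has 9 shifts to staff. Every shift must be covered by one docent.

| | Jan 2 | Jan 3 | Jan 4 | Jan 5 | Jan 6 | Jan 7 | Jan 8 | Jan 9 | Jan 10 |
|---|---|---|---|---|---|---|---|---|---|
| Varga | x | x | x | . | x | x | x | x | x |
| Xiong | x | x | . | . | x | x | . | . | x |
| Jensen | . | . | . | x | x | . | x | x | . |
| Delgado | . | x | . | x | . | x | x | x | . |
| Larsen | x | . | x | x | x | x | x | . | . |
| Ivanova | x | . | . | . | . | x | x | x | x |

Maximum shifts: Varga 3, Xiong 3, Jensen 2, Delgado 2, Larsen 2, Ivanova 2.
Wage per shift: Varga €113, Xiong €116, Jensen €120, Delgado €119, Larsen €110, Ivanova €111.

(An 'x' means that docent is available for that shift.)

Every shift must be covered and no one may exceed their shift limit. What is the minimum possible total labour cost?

€1013

Picking the cheapest available docent for each shift independently would cost €995, but that ignores the shift limits.
An optimal schedule: Jan 2→Ivanova, Jan 3→Varga, Jan 4→Larsen, Jan 5→Larsen, Jan 6→Xiong, Jan 7→Xiong, Jan 8→Varga, Jan 9→Varga, Jan 10→Ivanova.
Total: 111 + 113 + 110 + 110 + 116 + 116 + 113 + 113 + 111 = €1013.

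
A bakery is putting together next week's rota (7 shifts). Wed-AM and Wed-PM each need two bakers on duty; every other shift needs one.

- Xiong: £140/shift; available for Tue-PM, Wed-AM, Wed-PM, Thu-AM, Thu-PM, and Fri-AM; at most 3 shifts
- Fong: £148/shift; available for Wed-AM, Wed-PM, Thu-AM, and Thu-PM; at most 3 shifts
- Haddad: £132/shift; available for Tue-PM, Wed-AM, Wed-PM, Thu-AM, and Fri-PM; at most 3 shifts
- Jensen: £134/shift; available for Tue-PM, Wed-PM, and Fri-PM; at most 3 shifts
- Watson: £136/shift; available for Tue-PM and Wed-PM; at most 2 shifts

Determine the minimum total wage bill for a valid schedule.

Fri-AM can only be covered by Xiong, so that assignment is forced.
Picking the cheapest available baker for each shift independently would cost £1214, but that ignores the shift limits.
An optimal schedule: Tue-PM→Jensen, Wed-AM→Haddad+Xiong, Wed-PM→Haddad+Jensen, Thu-AM→Haddad, Thu-PM→Xiong, Fri-AM→Xiong, Fri-PM→Jensen.
Total: 134 + 132 + 140 + 132 + 134 + 132 + 140 + 140 + 134 = £1218.

£1218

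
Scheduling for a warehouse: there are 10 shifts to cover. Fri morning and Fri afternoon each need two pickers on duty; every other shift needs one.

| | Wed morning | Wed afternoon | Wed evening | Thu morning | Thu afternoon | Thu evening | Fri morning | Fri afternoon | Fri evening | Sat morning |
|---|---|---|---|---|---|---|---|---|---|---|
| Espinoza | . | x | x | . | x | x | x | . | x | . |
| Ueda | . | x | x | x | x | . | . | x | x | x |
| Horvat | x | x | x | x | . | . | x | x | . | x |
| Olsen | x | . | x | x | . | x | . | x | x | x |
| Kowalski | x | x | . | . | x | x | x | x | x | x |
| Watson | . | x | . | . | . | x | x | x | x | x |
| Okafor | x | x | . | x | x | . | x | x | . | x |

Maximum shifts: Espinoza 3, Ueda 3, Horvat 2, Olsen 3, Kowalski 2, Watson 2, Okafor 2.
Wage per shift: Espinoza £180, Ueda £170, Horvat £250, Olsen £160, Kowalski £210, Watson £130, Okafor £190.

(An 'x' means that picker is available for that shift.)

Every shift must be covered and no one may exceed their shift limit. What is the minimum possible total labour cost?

Picking the cheapest available picker for each shift independently would cost £1770, but that ignores the shift limits.
An optimal schedule: Wed morning→Olsen, Wed afternoon→Espinoza, Wed evening→Olsen, Thu morning→Olsen, Thu afternoon→Ueda, Thu evening→Watson, Fri morning→Watson+Espinoza, Fri afternoon→Ueda+Okafor, Fri evening→Espinoza, Sat morning→Ueda.
Total: 160 + 180 + 160 + 160 + 170 + 130 + 130 + 180 + 170 + 190 + 180 + 170 = £1980.

£1980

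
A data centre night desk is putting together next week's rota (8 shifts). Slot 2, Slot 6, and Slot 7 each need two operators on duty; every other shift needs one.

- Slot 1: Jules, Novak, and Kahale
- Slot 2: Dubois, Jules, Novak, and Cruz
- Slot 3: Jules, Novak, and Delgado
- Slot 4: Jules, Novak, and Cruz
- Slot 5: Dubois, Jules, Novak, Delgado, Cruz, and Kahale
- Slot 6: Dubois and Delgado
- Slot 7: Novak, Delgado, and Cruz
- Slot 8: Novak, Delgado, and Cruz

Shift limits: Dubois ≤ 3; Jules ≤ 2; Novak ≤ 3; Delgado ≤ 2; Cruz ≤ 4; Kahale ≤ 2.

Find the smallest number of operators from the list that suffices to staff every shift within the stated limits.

4

11 slots to fill and no one can take more than 4, so at least ⌈11/4⌉ = 3 operators are needed.
Any 3 operators together have capacity at most 4+3+3 = 10 < 11 slots, so 3 can never suffice.
Dubois, Jules, Delgado, and Cruz alone can cover everything: Slot 1→Jules, Slot 2→Dubois+Cruz, Slot 3→Jules, Slot 4→Cruz, Slot 5→Dubois, Slot 6→Dubois+Delgado, Slot 7→Delgado+Cruz, Slot 8→Cruz.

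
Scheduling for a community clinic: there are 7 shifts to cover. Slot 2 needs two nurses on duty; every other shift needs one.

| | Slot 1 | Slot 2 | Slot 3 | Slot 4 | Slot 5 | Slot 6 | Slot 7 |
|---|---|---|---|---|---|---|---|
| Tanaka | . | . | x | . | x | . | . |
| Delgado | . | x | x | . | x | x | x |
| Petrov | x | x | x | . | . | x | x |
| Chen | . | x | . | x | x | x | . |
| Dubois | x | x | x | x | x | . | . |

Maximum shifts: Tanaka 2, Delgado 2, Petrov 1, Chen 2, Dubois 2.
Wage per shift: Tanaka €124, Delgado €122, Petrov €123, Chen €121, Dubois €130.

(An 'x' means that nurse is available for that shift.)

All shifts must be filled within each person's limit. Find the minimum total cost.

Picking the cheapest available nurse for each shift independently would cost €973, but that ignores the shift limits.
An optimal schedule: Slot 1→Petrov, Slot 2→Chen+Dubois, Slot 3→Tanaka, Slot 4→Chen, Slot 5→Tanaka, Slot 6→Delgado, Slot 7→Delgado.
Total: 123 + 121 + 130 + 124 + 121 + 124 + 122 + 122 = €987.

€987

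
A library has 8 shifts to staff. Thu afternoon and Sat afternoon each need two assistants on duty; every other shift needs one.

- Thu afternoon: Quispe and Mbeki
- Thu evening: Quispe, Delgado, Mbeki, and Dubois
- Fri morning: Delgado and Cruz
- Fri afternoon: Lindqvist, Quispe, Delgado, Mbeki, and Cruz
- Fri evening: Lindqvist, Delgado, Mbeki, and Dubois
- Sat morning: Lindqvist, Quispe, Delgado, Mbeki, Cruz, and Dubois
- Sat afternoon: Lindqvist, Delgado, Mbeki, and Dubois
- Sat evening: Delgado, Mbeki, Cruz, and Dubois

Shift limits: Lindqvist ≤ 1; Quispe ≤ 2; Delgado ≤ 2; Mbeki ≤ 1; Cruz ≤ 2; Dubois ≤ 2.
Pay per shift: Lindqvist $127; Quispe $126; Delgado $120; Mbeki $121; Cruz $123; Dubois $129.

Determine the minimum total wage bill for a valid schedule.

$1244

Thu afternoon can only be covered by Quispe and Mbeki, so that assignment is forced.
Picking the cheapest available assistant for each shift independently would cost $1208, but that ignores the shift limits.
An optimal schedule: Thu afternoon→Quispe+Mbeki, Thu evening→Quispe, Fri morning→Delgado, Fri afternoon→Cruz, Fri evening→Lindqvist, Sat morning→Dubois, Sat afternoon→Delgado+Dubois, Sat evening→Cruz.
Total: 126 + 121 + 126 + 120 + 123 + 127 + 129 + 120 + 129 + 123 = $1244.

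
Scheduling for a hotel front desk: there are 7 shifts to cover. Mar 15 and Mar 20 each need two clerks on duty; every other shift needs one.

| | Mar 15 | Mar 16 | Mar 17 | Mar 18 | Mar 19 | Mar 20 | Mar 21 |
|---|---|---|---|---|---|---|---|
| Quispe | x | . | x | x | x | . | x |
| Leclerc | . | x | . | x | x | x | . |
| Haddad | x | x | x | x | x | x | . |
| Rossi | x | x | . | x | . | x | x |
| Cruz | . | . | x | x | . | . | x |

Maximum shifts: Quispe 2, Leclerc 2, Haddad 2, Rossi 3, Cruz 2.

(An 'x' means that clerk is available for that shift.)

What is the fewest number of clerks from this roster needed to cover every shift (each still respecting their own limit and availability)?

9 slots to fill and no one can take more than 3, so at least ⌈9/3⌉ = 3 clerks are needed.
Any 3 clerks together have capacity at most 3+2+2 = 7 < 9 slots, so 3 can never suffice.
Quispe, Leclerc, Haddad, and Rossi alone can cover everything: Mar 15→Haddad+Rossi, Mar 16→Leclerc, Mar 17→Quispe, Mar 18→Rossi, Mar 19→Leclerc, Mar 20→Haddad+Rossi, Mar 21→Quispe.

4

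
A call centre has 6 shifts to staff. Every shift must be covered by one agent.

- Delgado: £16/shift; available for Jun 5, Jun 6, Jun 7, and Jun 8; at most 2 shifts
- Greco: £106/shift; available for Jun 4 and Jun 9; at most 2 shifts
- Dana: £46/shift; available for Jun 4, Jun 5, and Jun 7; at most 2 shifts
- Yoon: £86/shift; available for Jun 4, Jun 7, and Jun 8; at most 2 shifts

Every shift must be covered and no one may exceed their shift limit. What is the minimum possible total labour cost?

£316

Jun 6 can only be covered by Delgado, so that assignment is forced.
Jun 9 can only be covered by Greco, so that assignment is forced.
Picking the cheapest available agent for each shift independently would cost £216, but that ignores the shift limits.
An optimal schedule: Jun 4→Dana, Jun 5→Delgado, Jun 6→Delgado, Jun 7→Dana, Jun 8→Yoon, Jun 9→Greco.
Total: 46 + 16 + 16 + 46 + 86 + 106 = £316.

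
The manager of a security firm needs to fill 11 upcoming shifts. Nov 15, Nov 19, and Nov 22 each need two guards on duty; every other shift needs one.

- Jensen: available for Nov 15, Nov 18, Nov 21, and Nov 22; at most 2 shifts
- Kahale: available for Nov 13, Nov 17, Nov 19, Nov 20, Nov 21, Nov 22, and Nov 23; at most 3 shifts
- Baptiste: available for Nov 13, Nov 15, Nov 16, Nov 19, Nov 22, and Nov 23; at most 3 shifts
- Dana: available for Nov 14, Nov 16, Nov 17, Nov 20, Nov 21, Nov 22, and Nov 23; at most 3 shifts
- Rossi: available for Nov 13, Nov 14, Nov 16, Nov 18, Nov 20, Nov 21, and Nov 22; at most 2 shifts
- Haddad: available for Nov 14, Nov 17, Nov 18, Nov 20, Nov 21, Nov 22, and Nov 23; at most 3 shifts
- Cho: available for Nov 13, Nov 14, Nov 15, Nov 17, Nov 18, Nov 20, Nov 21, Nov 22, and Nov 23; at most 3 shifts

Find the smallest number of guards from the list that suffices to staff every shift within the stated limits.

5

14 slots to fill and no one can take more than 3, so at least ⌈14/3⌉ = 5 guards are needed.
Jensen, Kahale, Baptiste, Dana, and Haddad alone can cover everything: Nov 13→Kahale, Nov 14→Dana, Nov 15→Jensen+Baptiste, Nov 16→Baptiste, Nov 17→Kahale, Nov 18→Jensen, Nov 19→Kahale+Baptiste, Nov 20→Dana, Nov 21→Haddad, Nov 22→Dana+Haddad, Nov 23→Haddad.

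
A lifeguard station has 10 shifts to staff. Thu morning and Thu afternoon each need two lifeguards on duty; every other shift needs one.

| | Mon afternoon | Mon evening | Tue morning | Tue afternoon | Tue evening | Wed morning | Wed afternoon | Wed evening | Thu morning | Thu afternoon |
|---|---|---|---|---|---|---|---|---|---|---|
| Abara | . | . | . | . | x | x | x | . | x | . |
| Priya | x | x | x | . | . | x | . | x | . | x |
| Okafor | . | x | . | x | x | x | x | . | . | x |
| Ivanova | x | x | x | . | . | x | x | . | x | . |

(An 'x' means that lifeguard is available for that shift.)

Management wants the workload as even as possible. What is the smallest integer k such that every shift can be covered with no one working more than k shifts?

With 4 lifeguards and 12 worker-slots to fill, someone must work at least ⌈12/4⌉ = 3 shifts, so k ≥ 3.
k = 3 works: Mon afternoon→Priya, Mon evening→Okafor, Tue morning→Ivanova, Tue afternoon→Okafor, Tue evening→Abara, Wed morning→Ivanova, Wed afternoon→Abara, Wed evening→Priya, Thu morning→Abara+Ivanova, Thu afternoon→Priya+Okafor.
Loads: Abara 3, Priya 3, Okafor 3, Ivanova 3 — all ≤ 3.

3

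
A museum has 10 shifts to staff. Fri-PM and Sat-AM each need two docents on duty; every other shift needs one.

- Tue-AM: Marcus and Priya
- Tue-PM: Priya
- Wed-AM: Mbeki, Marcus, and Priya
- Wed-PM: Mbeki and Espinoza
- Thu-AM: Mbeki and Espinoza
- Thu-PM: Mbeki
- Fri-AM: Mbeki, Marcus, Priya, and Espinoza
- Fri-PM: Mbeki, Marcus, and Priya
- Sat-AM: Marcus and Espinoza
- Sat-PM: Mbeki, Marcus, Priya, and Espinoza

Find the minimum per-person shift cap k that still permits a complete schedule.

3

With 4 docents and 12 worker-slots to fill, someone must work at least ⌈12/4⌉ = 3 shifts, so k ≥ 3.
k = 3 works: Tue-AM→Marcus, Tue-PM→Priya, Wed-AM→Priya, Wed-PM→Mbeki, Thu-AM→Mbeki, Thu-PM→Mbeki, Fri-AM→Espinoza, Fri-PM→Marcus+Priya, Sat-AM→Marcus+Espinoza, Sat-PM→Espinoza.
Loads: Mbeki 3, Marcus 3, Priya 3, Espinoza 3 — all ≤ 3.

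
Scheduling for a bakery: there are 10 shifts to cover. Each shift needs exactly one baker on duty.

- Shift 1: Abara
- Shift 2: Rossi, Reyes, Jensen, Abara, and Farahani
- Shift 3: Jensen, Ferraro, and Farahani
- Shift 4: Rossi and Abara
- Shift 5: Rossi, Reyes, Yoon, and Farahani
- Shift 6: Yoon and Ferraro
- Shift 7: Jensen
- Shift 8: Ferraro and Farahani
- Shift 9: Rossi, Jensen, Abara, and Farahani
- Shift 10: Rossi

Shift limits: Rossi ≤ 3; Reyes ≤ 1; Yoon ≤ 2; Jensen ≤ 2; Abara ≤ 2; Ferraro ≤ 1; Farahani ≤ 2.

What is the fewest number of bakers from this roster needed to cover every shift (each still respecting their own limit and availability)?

10 slots to fill and no one can take more than 3, so at least ⌈10/3⌉ = 4 bakers are needed.
Any 4 bakers together have capacity at most 3+2+2+2 = 9 < 10 slots, so 4 can never suffice.
Rossi, Yoon, Jensen, Abara, and Ferraro alone can cover everything: Shift 1→Abara, Shift 2→Rossi, Shift 3→Jensen, Shift 4→Rossi, Shift 5→Yoon, Shift 6→Yoon, Shift 7→Jensen, Shift 8→Ferraro, Shift 9→Abara, Shift 10→Rossi.

5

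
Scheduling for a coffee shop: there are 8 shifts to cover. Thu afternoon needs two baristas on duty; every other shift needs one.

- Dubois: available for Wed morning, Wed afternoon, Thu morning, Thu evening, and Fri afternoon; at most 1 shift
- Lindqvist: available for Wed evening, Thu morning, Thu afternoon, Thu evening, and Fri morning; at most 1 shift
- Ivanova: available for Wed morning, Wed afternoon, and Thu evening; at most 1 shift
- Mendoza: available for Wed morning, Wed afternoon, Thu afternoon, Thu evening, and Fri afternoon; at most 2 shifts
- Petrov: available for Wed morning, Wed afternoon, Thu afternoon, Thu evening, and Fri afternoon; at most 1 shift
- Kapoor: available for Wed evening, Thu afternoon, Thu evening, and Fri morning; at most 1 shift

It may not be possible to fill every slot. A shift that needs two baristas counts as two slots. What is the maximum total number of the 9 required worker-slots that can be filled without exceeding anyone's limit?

Total capacity across all baristas is 1+1+1+2+1+1 = 7, and 9 slots are needed, so at most 7 can be filled.
An assignment achieving 7: Wed morning→Ivanova, Wed afternoon→Mendoza, Wed evening→Lindqvist, Thu morning→Dubois, Thu afternoon→Petrov, Fri morning→Kapoor, Fri afternoon→Mendoza.
Loads: Dubois 1/1, Lindqvist 1/1, Ivanova 1/1, Mendoza 2/2, Petrov 1/1, Kapoor 1/1.

7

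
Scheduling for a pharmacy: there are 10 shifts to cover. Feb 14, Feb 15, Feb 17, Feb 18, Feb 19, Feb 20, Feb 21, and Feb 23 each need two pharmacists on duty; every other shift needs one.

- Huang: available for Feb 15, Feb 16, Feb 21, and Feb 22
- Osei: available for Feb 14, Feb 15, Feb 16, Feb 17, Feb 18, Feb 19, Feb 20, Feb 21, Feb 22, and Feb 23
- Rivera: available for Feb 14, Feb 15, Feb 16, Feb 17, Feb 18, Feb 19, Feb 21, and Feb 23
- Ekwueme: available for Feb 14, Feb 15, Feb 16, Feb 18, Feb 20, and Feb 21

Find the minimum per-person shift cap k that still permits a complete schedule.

5

With 4 pharmacists and 18 worker-slots to fill, someone must work at least ⌈18/4⌉ = 5 shifts, so k ≥ 5.
k = 5 works: Feb 14→Osei+Rivera, Feb 15→Huang+Ekwueme, Feb 16→Huang, Feb 17→Osei+Rivera, Feb 18→Rivera+Ekwueme, Feb 19→Osei+Rivera, Feb 20→Osei+Ekwueme, Feb 21→Huang+Ekwueme, Feb 22→Huang, Feb 23→Osei+Rivera.
Loads: Huang 4, Osei 5, Rivera 5, Ekwueme 4 — all ≤ 5.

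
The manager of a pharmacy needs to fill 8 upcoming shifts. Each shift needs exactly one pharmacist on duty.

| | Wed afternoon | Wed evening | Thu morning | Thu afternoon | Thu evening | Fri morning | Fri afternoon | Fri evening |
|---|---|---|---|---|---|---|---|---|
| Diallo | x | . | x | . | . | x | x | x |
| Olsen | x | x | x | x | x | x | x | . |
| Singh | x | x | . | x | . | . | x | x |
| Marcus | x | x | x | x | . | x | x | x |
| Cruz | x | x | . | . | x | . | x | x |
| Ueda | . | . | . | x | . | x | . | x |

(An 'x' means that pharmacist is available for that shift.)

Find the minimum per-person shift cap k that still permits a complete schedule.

2

With 6 pharmacists and 8 worker-slots to fill, someone must work at least ⌈8/6⌉ = 2 shifts, so k ≥ 2.
k = 2 works: Wed afternoon→Singh, Wed evening→Olsen, Thu morning→Diallo, Thu afternoon→Singh, Thu evening→Olsen, Fri morning→Diallo, Fri afternoon→Marcus, Fri evening→Marcus.
Loads: Diallo 2, Olsen 2, Singh 2, Marcus 2, Cruz 0, Ueda 0 — all ≤ 2.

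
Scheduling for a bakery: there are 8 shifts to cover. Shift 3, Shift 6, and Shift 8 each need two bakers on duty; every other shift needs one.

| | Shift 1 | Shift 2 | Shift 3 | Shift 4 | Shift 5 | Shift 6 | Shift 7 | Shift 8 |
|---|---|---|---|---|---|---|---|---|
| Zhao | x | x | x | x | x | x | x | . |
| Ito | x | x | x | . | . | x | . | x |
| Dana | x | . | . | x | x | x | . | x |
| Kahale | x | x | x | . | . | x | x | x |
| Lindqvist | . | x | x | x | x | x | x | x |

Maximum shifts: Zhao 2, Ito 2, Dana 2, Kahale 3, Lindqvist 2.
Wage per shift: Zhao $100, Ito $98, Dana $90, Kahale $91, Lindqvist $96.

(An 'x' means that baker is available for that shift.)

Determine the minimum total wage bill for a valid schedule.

Picking the cheapest available baker for each shift independently would cost $1001, but that ignores the shift limits.
An optimal schedule: Shift 1→Ito, Shift 2→Ito, Shift 3→Kahale+Lindqvist, Shift 4→Zhao, Shift 5→Zhao, Shift 6→Dana+Lindqvist, Shift 7→Kahale, Shift 8→Dana+Kahale.
Total: 98 + 98 + 91 + 96 + 100 + 100 + 90 + 96 + 91 + 90 + 91 = $1041.

$1041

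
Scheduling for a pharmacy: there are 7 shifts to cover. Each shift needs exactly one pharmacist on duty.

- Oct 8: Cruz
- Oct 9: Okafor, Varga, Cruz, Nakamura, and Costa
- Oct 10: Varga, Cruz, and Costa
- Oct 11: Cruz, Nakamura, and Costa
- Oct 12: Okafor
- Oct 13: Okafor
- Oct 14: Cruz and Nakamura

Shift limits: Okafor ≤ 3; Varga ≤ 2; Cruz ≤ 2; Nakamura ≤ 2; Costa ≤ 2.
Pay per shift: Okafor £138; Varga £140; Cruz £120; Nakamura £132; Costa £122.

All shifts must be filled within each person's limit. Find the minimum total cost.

Oct 8 can only be covered by Cruz, so that assignment is forced.
Oct 12 can only be covered by Okafor, so that assignment is forced.
Oct 13 can only be covered by Okafor, so that assignment is forced.
Picking the cheapest available pharmacist for each shift independently would cost £876, but that ignores the shift limits.
An optimal schedule: Oct 8→Cruz, Oct 9→Nakamura, Oct 10→Costa, Oct 11→Costa, Oct 12→Okafor, Oct 13→Okafor, Oct 14→Cruz.
Total: 120 + 132 + 122 + 122 + 138 + 138 + 120 = £892.

£892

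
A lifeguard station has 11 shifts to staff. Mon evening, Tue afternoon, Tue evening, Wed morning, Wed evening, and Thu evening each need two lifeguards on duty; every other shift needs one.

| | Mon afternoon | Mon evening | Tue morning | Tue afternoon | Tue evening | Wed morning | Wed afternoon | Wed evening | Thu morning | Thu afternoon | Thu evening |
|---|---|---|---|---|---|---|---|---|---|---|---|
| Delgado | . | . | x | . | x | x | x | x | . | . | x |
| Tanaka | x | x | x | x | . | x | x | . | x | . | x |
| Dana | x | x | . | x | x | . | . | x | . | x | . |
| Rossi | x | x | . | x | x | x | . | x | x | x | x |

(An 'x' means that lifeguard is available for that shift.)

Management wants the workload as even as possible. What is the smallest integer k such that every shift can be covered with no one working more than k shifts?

With 4 lifeguards and 17 worker-slots to fill, someone must work at least ⌈17/4⌉ = 5 shifts, so k ≥ 5.
k = 5 works: Mon afternoon→Tanaka, Mon evening→Tanaka+Dana, Tue morning→Delgado, Tue afternoon→Tanaka+Dana, Tue evening→Delgado+Dana, Wed morning→Delgado+Tanaka, Wed afternoon→Delgado, Wed evening→Dana+Rossi, Thu morning→Tanaka, Thu afternoon→Dana, Thu evening→Delgado+Rossi.
Loads: Delgado 5, Tanaka 5, Dana 5, Rossi 2 — all ≤ 5.

5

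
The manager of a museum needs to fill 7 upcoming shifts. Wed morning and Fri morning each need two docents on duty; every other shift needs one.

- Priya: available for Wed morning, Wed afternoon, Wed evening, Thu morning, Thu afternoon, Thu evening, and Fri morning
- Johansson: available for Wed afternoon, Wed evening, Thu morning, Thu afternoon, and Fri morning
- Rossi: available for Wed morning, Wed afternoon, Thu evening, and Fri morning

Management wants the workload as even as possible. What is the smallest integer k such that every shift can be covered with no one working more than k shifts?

3

With 3 docents and 9 worker-slots to fill, someone must work at least ⌈9/3⌉ = 3 shifts, so k ≥ 3.
k = 3 works: Wed morning→Priya+Rossi, Wed afternoon→Johansson, Wed evening→Priya, Thu morning→Priya, Thu afternoon→Johansson, Thu evening→Rossi, Fri morning→Johansson+Rossi.
Loads: Priya 3, Johansson 3, Rossi 3 — all ≤ 3.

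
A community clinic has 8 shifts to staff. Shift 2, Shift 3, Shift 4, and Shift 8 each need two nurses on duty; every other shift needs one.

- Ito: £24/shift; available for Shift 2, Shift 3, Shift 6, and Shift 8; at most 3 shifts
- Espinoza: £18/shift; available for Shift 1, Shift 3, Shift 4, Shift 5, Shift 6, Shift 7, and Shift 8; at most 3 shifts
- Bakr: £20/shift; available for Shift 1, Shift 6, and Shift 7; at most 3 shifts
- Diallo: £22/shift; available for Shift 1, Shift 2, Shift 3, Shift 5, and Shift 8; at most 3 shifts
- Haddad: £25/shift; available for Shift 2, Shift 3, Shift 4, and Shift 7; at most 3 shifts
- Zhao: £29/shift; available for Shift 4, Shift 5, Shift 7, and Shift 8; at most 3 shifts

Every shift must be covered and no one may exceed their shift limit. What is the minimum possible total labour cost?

£253

Picking the cheapest available nurse for each shift independently would cost £241, but that ignores the shift limits.
An optimal schedule: Shift 1→Bakr, Shift 2→Diallo+Ito, Shift 3→Espinoza+Diallo, Shift 4→Espinoza+Haddad, Shift 5→Espinoza, Shift 6→Bakr, Shift 7→Bakr, Shift 8→Diallo+Ito.
Total: 20 + 22 + 24 + 18 + 22 + 18 + 25 + 18 + 20 + 20 + 22 + 24 = £253.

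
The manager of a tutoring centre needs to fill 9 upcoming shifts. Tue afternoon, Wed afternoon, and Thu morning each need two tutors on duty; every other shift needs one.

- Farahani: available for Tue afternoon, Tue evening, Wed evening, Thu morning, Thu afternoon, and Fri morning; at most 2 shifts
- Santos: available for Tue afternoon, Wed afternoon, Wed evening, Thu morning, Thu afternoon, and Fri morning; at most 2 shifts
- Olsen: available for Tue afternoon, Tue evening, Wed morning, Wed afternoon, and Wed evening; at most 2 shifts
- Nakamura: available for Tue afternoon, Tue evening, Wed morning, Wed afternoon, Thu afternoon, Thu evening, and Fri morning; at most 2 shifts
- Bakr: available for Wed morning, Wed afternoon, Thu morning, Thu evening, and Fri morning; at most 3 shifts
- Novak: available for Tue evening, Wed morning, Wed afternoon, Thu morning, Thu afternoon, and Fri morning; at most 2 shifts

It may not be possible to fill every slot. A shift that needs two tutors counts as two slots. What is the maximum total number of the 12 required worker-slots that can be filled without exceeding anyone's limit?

Total capacity across all tutors is 2+2+2+2+3+2 = 13, and 12 slots are needed, so at most 12 can be filled.
An assignment achieving 12: Tue afternoon→Farahani+Santos, Tue evening→Olsen, Wed morning→Olsen, Wed afternoon→Bakr+Novak, Wed evening→Farahani, Thu morning→Santos+Bakr, Thu afternoon→Nakamura, Thu evening→Nakamura, Fri morning→Bakr.
Loads: Farahani 2/2, Santos 2/2, Olsen 2/2, Nakamura 2/2, Bakr 3/3, Novak 1/2.

12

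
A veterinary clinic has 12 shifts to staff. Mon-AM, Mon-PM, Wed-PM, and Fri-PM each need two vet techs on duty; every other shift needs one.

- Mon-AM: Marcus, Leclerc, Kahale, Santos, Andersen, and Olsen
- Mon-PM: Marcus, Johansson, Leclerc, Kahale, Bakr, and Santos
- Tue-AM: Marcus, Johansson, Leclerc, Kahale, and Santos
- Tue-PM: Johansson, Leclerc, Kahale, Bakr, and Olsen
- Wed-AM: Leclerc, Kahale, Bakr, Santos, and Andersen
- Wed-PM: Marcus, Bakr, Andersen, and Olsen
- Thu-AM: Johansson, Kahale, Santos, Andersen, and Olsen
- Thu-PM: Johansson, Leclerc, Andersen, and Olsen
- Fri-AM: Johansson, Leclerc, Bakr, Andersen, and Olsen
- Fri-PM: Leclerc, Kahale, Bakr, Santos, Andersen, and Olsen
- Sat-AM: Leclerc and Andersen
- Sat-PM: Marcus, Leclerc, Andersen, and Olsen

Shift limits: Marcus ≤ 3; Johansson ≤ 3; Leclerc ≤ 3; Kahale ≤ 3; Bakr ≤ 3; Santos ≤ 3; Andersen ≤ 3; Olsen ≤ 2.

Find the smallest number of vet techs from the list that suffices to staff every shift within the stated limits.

6

16 slots to fill and no one can take more than 3, so at least ⌈16/3⌉ = 6 vet techs are needed.
Marcus, Johansson, Leclerc, Kahale, Bakr, and Santos alone can cover everything: Mon-AM→Kahale+Santos, Mon-PM→Kahale+Bakr, Tue-AM→Marcus, Tue-PM→Leclerc, Wed-AM→Leclerc, Wed-PM→Marcus+Bakr, Thu-AM→Johansson, Thu-PM→Johansson, Fri-AM→Johansson, Fri-PM→Kahale+Bakr, Sat-AM→Leclerc, Sat-PM→Marcus.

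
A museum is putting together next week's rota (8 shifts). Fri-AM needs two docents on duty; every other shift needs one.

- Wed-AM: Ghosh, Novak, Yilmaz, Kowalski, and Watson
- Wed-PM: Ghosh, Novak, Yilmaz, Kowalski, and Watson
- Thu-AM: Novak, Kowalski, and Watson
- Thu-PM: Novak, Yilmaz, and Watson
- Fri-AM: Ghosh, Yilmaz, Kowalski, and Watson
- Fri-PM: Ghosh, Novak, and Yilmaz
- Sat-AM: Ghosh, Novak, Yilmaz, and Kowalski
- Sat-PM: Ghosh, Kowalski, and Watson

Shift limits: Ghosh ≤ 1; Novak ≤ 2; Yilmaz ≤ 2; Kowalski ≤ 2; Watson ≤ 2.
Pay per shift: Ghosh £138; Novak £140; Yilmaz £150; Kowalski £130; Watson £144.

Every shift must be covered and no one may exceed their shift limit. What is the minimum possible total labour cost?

£1266

Picking the cheapest available docent for each shift independently would cost £1196, but that ignores the shift limits.
An optimal schedule: Wed-AM→Yilmaz, Wed-PM→Watson, Thu-AM→Novak, Thu-PM→Novak, Fri-AM→Kowalski+Watson, Fri-PM→Ghosh, Sat-AM→Yilmaz, Sat-PM→Kowalski.
Total: 150 + 144 + 140 + 140 + 130 + 144 + 138 + 150 + 130 = £1266.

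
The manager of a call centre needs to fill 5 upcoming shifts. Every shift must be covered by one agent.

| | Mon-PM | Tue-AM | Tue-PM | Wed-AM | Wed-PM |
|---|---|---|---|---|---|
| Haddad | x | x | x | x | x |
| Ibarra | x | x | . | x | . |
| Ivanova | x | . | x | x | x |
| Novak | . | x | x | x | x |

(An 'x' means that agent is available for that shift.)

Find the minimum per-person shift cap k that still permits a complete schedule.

With 4 agents and 5 worker-slots to fill, someone must work at least ⌈5/4⌉ = 2 shifts, so k ≥ 2.
k = 2 works: Mon-PM→Haddad, Tue-AM→Haddad, Tue-PM→Ivanova, Wed-AM→Ibarra, Wed-PM→Ivanova.
Loads: Haddad 2, Ibarra 1, Ivanova 2, Novak 0 — all ≤ 2.

2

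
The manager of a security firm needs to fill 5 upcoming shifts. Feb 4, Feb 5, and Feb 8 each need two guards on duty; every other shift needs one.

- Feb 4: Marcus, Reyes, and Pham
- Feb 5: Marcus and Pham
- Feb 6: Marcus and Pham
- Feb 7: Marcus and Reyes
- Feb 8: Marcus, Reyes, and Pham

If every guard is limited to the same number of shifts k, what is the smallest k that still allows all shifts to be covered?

3

With 3 guards and 8 worker-slots to fill, someone must work at least ⌈8/3⌉ = 3 shifts, so k ≥ 3.
k = 3 works: Feb 4→Reyes+Pham, Feb 5→Marcus+Pham, Feb 6→Marcus, Feb 7→Marcus, Feb 8→Reyes+Pham.
Loads: Marcus 3, Reyes 2, Pham 3 — all ≤ 3.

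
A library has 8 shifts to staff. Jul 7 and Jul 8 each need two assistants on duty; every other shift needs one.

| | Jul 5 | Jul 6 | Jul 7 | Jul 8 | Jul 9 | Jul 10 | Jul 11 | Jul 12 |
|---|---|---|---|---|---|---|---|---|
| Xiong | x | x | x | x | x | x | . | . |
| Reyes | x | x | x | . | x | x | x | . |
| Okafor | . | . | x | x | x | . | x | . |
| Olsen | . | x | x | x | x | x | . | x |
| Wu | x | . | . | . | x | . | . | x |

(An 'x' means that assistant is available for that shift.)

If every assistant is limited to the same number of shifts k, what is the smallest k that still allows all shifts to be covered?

2

With 5 assistants and 10 worker-slots to fill, someone must work at least ⌈10/5⌉ = 2 shifts, so k ≥ 2.
k = 2 works: Jul 5→Wu, Jul 6→Xiong, Jul 7→Okafor+Olsen, Jul 8→Xiong+Okafor, Jul 9→Wu, Jul 10→Reyes, Jul 11→Reyes, Jul 12→Olsen.
Loads: Xiong 2, Reyes 2, Okafor 2, Olsen 2, Wu 2 — all ≤ 2.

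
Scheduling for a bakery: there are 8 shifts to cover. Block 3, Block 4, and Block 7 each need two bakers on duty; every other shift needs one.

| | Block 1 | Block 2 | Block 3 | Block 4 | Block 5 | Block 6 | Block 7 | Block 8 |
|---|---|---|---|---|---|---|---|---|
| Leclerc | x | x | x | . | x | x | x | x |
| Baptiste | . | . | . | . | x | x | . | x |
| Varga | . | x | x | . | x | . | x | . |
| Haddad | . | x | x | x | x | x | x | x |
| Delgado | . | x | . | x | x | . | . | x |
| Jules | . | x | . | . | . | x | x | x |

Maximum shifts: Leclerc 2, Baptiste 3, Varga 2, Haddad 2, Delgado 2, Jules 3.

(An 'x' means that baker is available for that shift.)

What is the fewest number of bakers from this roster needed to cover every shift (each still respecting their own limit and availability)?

11 slots to fill and no one can take more than 3, so at least ⌈11/3⌉ = 4 bakers are needed.
Any 4 bakers together have capacity at most 3+3+2+2 = 10 < 11 slots, so 4 can never suffice.
Leclerc, Baptiste, Varga, Haddad, and Delgado alone can cover everything: Block 1→Leclerc, Block 2→Delgado, Block 3→Leclerc+Varga, Block 4→Haddad+Delgado, Block 5→Baptiste, Block 6→Baptiste, Block 7→Varga+Haddad, Block 8→Baptiste.

5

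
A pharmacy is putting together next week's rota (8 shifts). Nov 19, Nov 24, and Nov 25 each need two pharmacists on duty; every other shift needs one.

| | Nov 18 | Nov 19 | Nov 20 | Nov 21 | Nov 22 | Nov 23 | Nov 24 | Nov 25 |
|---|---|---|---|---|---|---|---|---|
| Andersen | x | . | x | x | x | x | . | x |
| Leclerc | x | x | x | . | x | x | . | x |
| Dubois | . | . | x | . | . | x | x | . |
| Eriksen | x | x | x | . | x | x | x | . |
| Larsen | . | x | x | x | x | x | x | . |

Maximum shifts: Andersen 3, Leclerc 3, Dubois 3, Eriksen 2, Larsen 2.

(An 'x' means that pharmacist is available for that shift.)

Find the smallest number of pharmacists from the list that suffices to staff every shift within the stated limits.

11 slots to fill and no one can take more than 3, so at least ⌈11/3⌉ = 4 pharmacists are needed.
Andersen, Leclerc, Dubois, and Eriksen alone can cover everything: Nov 18→Andersen, Nov 19→Leclerc+Eriksen, Nov 20→Dubois, Nov 21→Andersen, Nov 22→Leclerc, Nov 23→Dubois, Nov 24→Dubois+Eriksen, Nov 25→Andersen+Leclerc.

4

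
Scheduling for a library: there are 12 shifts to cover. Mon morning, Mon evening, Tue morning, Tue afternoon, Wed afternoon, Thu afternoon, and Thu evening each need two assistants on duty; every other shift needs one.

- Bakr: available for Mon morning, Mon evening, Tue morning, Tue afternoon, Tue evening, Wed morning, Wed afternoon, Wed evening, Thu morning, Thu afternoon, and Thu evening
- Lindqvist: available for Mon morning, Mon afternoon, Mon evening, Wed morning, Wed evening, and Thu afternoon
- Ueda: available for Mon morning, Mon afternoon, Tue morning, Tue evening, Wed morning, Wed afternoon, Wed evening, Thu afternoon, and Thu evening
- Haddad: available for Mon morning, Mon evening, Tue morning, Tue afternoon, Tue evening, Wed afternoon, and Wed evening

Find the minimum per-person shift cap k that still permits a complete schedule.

With 4 assistants and 19 worker-slots to fill, someone must work at least ⌈19/4⌉ = 5 shifts, so k ≥ 5.
k = 5 works: Mon morning→Lindqvist+Haddad, Mon afternoon→Lindqvist, Mon evening→Bakr+Lindqvist, Tue morning→Bakr+Ueda, Tue afternoon→Bakr+Haddad, Tue evening→Ueda, Wed morning→Lindqvist, Wed afternoon→Ueda+Haddad, Wed evening→Haddad, Thu morning→Bakr, Thu afternoon→Lindqvist+Ueda, Thu evening→Bakr+Ueda.
Loads: Bakr 5, Lindqvist 5, Ueda 5, Haddad 4 — all ≤ 5.

5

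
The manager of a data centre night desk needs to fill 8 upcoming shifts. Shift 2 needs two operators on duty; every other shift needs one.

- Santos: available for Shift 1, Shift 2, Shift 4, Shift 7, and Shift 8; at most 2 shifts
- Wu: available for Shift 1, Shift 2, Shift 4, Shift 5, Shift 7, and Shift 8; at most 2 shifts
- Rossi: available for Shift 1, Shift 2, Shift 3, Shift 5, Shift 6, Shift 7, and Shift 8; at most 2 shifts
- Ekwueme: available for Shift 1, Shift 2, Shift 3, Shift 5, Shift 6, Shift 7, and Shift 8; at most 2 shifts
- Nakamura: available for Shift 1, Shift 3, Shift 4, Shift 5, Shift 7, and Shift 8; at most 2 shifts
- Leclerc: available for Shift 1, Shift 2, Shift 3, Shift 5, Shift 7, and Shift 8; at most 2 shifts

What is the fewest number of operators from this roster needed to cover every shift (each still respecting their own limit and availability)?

9 slots to fill and no one can take more than 2, so at least ⌈9/2⌉ = 5 operators are needed.
Santos, Wu, Rossi, Ekwueme, and Nakamura alone can cover everything: Shift 1→Santos, Shift 2→Wu+Ekwueme, Shift 3→Rossi, Shift 4→Santos, Shift 5→Wu, Shift 6→Rossi, Shift 7→Ekwueme, Shift 8→Nakamura.

5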